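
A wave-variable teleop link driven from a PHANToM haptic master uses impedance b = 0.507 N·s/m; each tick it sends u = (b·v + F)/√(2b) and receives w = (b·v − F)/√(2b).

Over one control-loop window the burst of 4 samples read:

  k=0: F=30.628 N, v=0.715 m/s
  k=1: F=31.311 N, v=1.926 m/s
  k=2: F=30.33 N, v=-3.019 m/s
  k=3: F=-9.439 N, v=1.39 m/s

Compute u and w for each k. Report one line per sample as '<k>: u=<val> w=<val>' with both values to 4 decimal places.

0: u=30.7758 w=-30.0558
1: u=32.0638 w=-30.1244
2: u=28.5999 w=-31.6399
3: u=-8.6738 w=10.0735

k=0: b·v=0.507×0.715=0.3625; √(2b)=1.0070; u=(0.3625+30.628)/1.0070=30.7758, w=(0.3625−30.628)/1.0070=-30.0558
k=1: b·v=0.507×1.926=0.9765; √(2b)=1.0070; u=(0.9765+31.311)/1.0070=32.0638, w=(0.9765−31.311)/1.0070=-30.1244
k=2: b·v=0.507×(-3.019)=-1.5306; √(2b)=1.0070; u=(-1.5306+30.33)/1.0070=28.5999, w=(-1.5306−30.33)/1.0070=-31.6399
k=3: b·v=0.507×1.39=0.7047; √(2b)=1.0070; u=(0.7047+(-9.439))/1.0070=-8.6738, w=(0.7047−(-9.439))/1.0070=10.0735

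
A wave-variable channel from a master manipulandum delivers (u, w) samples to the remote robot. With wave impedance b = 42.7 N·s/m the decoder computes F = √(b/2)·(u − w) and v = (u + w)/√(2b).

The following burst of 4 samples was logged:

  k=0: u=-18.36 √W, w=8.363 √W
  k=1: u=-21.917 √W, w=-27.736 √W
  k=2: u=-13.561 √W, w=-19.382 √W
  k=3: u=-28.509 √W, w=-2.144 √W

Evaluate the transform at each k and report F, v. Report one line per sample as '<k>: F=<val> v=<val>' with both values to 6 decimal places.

0: F=-123.476455 v=-1.081785
1: F=26.887306 v=-5.372997
2: F=26.896548 v=-3.564792
3: F=-121.822278 v=-3.316989

k=0: u−w=-26.723000, u+w=-9.997000; √(b/2)=4.620606, √(2b)=9.241212; F=4.620606×(-26.723)=-123.476455, v=-9.997000/9.241212=-1.081785
k=1: u−w=5.819000, u+w=-49.653000; √(b/2)=4.620606, √(2b)=9.241212; F=4.620606×5.819=26.887306, v=-49.653000/9.241212=-5.372997
k=2: u−w=5.821000, u+w=-32.943000; √(b/2)=4.620606, √(2b)=9.241212; F=4.620606×5.821=26.896548, v=-32.943000/9.241212=-3.564792
k=3: u−w=-26.365000, u+w=-30.653000; √(b/2)=4.620606, √(2b)=9.241212; F=4.620606×(-26.365)=-121.822278, v=-30.653000/9.241212=-3.316989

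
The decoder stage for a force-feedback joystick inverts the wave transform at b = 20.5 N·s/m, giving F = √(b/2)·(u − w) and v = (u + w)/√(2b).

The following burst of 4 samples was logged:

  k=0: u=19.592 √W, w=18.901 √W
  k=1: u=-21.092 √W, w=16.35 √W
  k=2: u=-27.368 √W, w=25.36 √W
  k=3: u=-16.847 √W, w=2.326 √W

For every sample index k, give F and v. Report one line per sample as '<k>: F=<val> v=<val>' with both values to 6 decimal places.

k=0: u−w=0.691000, u+w=38.493000; √(b/2)=3.201562, √(2b)=6.403124; F=3.201562×0.691=2.212279, v=38.493000/6.403124=6.011597
k=1: u−w=-37.442000, u+w=-4.742000; √(b/2)=3.201562, √(2b)=6.403124; F=3.201562×(-37.442)=-119.872889, v=-4.742000/6.403124=-0.740576
k=2: u−w=-52.728000, u+w=-2.008000; √(b/2)=3.201562, √(2b)=6.403124; F=3.201562×(-52.728)=-168.811967, v=-2.008000/6.403124=-0.313597
k=3: u−w=-19.173000, u+w=-14.521000; √(b/2)=3.201562, √(2b)=6.403124; F=3.201562×(-19.173)=-61.383551, v=-14.521000/6.403124=-2.267799

0: F=2.212279 v=6.011597
1: F=-119.872889 v=-0.740576
2: F=-168.811967 v=-0.313597
3: F=-61.383551 v=-2.267799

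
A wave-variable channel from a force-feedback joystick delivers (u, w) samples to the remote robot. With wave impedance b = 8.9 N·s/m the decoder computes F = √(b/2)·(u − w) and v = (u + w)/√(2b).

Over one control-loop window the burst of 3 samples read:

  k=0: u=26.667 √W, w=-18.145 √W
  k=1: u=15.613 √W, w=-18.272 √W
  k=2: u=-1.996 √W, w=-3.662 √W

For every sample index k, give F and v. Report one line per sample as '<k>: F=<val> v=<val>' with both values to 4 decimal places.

0: F=94.5310 v=2.0199
1: F=71.4805 v=-0.6302
2: F=3.5144 v=-1.3411

k=0: u−w=44.8120, u+w=8.5220; √(b/2)=2.1095, √(2b)=4.2190; F=2.1095×44.812=94.5310, v=8.5220/4.2190=2.0199
k=1: u−w=33.8850, u+w=-2.6590; √(b/2)=2.1095, √(2b)=4.2190; F=2.1095×33.885=71.4805, v=-2.6590/4.2190=-0.6302
k=2: u−w=1.6660, u+w=-5.6580; √(b/2)=2.1095, √(2b)=4.2190; F=2.1095×1.666=3.5144, v=-5.6580/4.2190=-1.3411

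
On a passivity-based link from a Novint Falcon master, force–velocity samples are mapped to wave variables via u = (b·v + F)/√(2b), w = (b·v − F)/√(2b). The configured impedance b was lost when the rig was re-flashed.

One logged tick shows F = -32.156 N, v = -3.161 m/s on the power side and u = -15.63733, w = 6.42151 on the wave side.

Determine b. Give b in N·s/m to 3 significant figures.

b = 4.25 N·s/m

u + w = -9.2158;  u + w = √(2b)·v, so √(2b) = -9.2158/(-3.161) = 2.9155.
b = (√(2b))²/2 = 8.5000/2 = 4.2500.
(Check via u − w = 2F/√(2b): u − w = -22.0588, 2F/√(2b) = -22.0588.)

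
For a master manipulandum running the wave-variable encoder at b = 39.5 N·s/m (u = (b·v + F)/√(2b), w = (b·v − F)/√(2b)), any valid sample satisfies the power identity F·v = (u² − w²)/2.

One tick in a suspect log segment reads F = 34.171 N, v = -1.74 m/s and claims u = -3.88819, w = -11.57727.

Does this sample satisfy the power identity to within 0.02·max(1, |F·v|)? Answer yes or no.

yes

F·v = 34.171×(-1.74) = -59.45754 W.
(u² − w²)/2 = (15.11802 − 134.03318)/2 = -59.45758 W.
|Δ| = 0.00004;  2% of max(1, |F·v|) = 1.18915.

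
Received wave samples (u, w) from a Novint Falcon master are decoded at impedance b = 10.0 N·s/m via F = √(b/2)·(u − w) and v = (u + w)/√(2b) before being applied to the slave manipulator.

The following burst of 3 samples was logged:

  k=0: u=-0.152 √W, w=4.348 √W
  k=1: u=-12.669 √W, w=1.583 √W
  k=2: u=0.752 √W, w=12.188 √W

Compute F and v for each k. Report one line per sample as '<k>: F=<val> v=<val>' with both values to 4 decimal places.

k=0: u−w=-4.5000, u+w=4.1960; √(b/2)=2.2361, √(2b)=4.4721; F=2.2361×(-4.5)=-10.0623, v=4.1960/4.4721=0.9383
k=1: u−w=-14.2520, u+w=-11.0860; √(b/2)=2.2361, √(2b)=4.4721; F=2.2361×(-14.252)=-31.8684, v=-11.0860/4.4721=-2.4789
k=2: u−w=-11.4360, u+w=12.9400; √(b/2)=2.2361, √(2b)=4.4721; F=2.2361×(-11.436)=-25.5717, v=12.9400/4.4721=2.8935

0: F=-10.0623 v=0.9383
1: F=-31.8684 v=-2.4789
2: F=-25.5717 v=2.8935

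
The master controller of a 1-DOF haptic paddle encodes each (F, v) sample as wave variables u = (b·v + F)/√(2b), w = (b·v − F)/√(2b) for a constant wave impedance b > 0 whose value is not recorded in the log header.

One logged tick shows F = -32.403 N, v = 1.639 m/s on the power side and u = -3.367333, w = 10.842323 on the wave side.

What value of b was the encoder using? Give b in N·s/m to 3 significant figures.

u + w = 7.474990;  u + w = √(2b)·v, so √(2b) = 7.474990/1.639 = 4.560702.
b = (√(2b))²/2 = 20.800000/2 = 10.400000.
(Check via u − w = 2F/√(2b): u − w = -14.209656, 2F/√(2b) = -14.209656.)

b = 10.4 N·s/m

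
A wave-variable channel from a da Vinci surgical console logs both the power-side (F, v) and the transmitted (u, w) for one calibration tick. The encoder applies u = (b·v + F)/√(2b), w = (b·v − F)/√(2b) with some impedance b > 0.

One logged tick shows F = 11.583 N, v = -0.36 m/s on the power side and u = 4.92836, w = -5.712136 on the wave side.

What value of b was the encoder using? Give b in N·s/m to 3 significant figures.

u + w = -0.783776;  u + w = √(2b)·v, so √(2b) = -0.783776/(-0.36) = 2.177156.
b = (√(2b))²/2 = 4.740006/2 = 2.370003.
(Check via u − w = 2F/√(2b): u − w = 10.640496, 2F/√(2b) = 10.640489.)

b = 2.37 N·s/m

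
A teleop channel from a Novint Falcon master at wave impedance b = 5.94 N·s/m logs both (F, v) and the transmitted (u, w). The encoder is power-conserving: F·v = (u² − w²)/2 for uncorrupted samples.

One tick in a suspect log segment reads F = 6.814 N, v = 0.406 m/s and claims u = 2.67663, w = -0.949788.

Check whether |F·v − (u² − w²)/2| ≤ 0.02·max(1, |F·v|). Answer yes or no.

F·v = 6.814×0.406 = 2.766484 W.
(u² − w²)/2 = (7.164348 − 0.902097)/2 = 3.131125 W.
|Δ| = 0.364641;  2% of max(1, |F·v|) = 0.055330.

no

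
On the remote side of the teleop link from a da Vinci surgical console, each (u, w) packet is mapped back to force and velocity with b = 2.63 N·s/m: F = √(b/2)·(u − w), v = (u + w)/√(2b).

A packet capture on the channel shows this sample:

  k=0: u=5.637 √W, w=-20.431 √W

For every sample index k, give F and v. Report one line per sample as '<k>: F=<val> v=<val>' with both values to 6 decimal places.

0: F=29.893075 v=-6.450491

k=0: u−w=26.068000, u+w=-14.794000; √(b/2)=1.146734, √(2b)=2.293469; F=1.146734×26.068=29.893075, v=-14.794000/2.293469=-6.450491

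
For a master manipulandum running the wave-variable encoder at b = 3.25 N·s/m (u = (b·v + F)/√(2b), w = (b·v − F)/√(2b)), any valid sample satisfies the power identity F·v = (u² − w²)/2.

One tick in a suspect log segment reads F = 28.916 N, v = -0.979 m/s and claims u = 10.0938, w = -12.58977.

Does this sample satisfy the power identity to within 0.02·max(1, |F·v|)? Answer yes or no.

yes

F·v = 28.916×(-0.979) = -28.30876 W.
(u² − w²)/2 = (101.88480 − 158.50231)/2 = -28.30876 W.
|Δ| = 0.00001;  2% of max(1, |F·v|) = 0.56618.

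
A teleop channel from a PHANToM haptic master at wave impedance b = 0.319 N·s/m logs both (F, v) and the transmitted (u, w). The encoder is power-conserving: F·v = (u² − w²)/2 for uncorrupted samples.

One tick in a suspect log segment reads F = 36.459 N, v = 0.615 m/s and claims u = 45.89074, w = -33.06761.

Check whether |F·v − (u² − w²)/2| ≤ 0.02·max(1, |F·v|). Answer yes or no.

no

F·v = 36.459×0.615 = 22.42229 W.
(u² − w²)/2 = (2105.96002 − 1093.46683)/2 = 506.24659 W.
|Δ| = 483.82431;  2% of max(1, |F·v|) = 0.44845.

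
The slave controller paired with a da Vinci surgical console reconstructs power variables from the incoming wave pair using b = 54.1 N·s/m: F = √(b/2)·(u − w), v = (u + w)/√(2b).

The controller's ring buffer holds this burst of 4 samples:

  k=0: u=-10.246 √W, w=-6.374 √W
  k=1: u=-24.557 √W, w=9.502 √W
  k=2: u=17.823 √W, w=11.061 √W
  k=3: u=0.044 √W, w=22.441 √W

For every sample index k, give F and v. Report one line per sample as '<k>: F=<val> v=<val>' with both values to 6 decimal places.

k=0: u−w=-3.872000, u+w=-16.620000; √(b/2)=5.200961, √(2b)=10.401923; F=5.200961×(-3.872)=-20.138123, v=-16.620000/10.401923=-1.597782
k=1: u−w=-34.059000, u+w=-15.055000; √(b/2)=5.200961, √(2b)=10.401923; F=5.200961×(-34.059)=-177.139546, v=-15.055000/10.401923=-1.447329
k=2: u−w=6.762000, u+w=28.884000; √(b/2)=5.200961, √(2b)=10.401923; F=5.200961×6.762=35.168901, v=28.884000/10.401923=2.776794
k=3: u−w=-22.397000, u+w=22.485000; √(b/2)=5.200961, √(2b)=10.401923; F=5.200961×(-22.397)=-116.485934, v=22.485000/10.401923=2.161620

0: F=-20.138123 v=-1.597782
1: F=-177.139546 v=-1.447329
2: F=35.168901 v=2.776794
3: F=-116.485934 v=2.161620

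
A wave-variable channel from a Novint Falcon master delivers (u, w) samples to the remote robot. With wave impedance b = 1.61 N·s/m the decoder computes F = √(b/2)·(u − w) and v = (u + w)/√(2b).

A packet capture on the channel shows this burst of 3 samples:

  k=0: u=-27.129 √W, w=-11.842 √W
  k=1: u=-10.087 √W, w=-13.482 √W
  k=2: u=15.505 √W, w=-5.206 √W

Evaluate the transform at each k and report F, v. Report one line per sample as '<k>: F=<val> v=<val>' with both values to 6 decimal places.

k=0: u−w=-15.287000, u+w=-38.971000; √(b/2)=0.897218, √(2b)=1.794436; F=0.897218×(-15.287)=-13.715770, v=-38.971000/1.794436=-21.717689
k=1: u−w=3.395000, u+w=-23.569000; √(b/2)=0.897218, √(2b)=1.794436; F=0.897218×3.395=3.046055, v=-23.569000/1.794436=-13.134490
k=2: u−w=20.711000, u+w=10.299000; √(b/2)=0.897218, √(2b)=1.794436; F=0.897218×20.711=18.582280, v=10.299000/1.794436=5.739408

0: F=-13.715770 v=-21.717689
1: F=3.046055 v=-13.134490
2: F=18.582280 v=5.739408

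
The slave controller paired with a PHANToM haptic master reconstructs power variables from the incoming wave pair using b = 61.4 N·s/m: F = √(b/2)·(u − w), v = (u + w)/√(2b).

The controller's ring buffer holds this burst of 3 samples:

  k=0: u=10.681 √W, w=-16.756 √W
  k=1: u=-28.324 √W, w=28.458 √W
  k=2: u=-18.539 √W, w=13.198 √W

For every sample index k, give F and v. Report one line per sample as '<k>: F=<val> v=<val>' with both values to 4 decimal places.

k=0: u−w=27.4370, u+w=-6.0750; √(b/2)=5.5408, √(2b)=11.0815; F=5.5408×27.437=152.0218, v=-6.0750/11.0815=-0.5482
k=1: u−w=-56.7820, u+w=0.1340; √(b/2)=5.5408, √(2b)=11.0815; F=5.5408×(-56.782)=-314.6153, v=0.1340/11.0815=0.0121
k=2: u−w=-31.7370, u+w=-5.3410; √(b/2)=5.5408, √(2b)=11.0815; F=5.5408×(-31.737)=-175.8470, v=-5.3410/11.0815=-0.4820

0: F=152.0218 v=-0.5482
1: F=-314.6153 v=0.0121
2: F=-175.8470 v=-0.4820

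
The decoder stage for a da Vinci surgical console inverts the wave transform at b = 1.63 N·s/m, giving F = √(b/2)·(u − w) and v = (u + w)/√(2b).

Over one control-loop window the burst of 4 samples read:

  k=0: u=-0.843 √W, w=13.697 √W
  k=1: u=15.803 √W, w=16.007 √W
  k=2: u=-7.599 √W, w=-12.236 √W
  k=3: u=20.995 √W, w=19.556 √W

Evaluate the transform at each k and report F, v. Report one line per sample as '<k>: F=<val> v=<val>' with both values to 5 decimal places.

0: F=-13.12633 v=7.11917
1: F=-0.18417 v=17.61793
2: F=4.18616 v=-10.98559
3: F=1.29909 v=22.45912

k=0: u−w=-14.54000, u+w=12.85400; √(b/2)=0.90277, √(2b)=1.80555; F=0.90277×(-14.54)=-13.12633, v=12.85400/1.80555=7.11917
k=1: u−w=-0.20400, u+w=31.81000; √(b/2)=0.90277, √(2b)=1.80555; F=0.90277×(-0.204)=-0.18417, v=31.81000/1.80555=17.61793
k=2: u−w=4.63700, u+w=-19.83500; √(b/2)=0.90277, √(2b)=1.80555; F=0.90277×4.637=4.18616, v=-19.83500/1.80555=-10.98559
k=3: u−w=1.43900, u+w=40.55100; √(b/2)=0.90277, √(2b)=1.80555; F=0.90277×1.439=1.29909, v=40.55100/1.80555=22.45912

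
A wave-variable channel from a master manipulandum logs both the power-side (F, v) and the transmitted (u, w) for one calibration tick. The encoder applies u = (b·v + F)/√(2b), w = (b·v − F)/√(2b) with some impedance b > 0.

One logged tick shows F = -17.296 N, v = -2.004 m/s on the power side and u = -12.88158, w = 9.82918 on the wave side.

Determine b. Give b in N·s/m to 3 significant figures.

u + w = -3.05240;  u + w = √(2b)·v, so √(2b) = -3.05240/(-2.004) = 1.52315.
b = (√(2b))²/2 = 2.32000/2 = 1.16000.
(Check via u − w = 2F/√(2b): u − w = -22.71076, 2F/√(2b) = -22.71077.)

b = 1.16 N·s/m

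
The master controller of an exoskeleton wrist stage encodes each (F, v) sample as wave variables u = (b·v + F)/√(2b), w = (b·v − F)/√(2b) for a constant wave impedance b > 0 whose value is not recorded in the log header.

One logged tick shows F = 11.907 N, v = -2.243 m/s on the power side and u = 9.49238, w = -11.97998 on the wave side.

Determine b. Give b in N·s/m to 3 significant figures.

b = 0.615 N·s/m

u + w = -2.4876;  u + w = √(2b)·v, so √(2b) = -2.4876/(-2.243) = 1.1091.
b = (√(2b))²/2 = 1.2300/2 = 0.6150.
(Check via u − w = 2F/√(2b): u − w = 21.4724, 2F/√(2b) = 21.4724.)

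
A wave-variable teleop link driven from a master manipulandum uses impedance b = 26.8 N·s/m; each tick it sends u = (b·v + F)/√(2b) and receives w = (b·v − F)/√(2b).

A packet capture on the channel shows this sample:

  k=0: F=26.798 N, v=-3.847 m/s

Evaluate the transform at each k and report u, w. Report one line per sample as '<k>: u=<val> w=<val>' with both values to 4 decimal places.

k=0: b·v=26.8×(-3.847)=-103.0996; √(2b)=7.3212; u=(-103.0996+26.798)/7.3212=-10.4220, w=(-103.0996−26.798)/7.3212=-17.7427

0: u=-10.4220 w=-17.7427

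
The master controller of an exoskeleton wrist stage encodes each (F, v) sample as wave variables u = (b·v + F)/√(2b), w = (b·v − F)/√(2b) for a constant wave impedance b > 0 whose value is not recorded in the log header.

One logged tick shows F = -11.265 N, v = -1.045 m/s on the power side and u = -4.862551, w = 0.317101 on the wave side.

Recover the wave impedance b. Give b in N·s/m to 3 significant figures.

u + w = -4.545450;  u + w = √(2b)·v, so √(2b) = -4.545450/(-1.045) = 4.349713.
b = (√(2b))²/2 = 18.920002/2 = 9.460001.
(Check via u − w = 2F/√(2b): u − w = -5.179652, 2F/√(2b) = -5.179652.)

b = 9.46 N·s/m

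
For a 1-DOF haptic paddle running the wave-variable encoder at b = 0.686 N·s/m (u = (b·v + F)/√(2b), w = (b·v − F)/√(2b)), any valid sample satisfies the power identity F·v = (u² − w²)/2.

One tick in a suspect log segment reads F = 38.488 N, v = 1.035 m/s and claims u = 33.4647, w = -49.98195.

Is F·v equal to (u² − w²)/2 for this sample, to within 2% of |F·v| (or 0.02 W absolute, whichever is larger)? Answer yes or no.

F·v = 38.488×1.035 = 39.83508 W.
(u² − w²)/2 = (1119.88615 − 2498.19533)/2 = -689.15459 W.
|Δ| = 728.98967;  2% of max(1, |F·v|) = 0.79670.

no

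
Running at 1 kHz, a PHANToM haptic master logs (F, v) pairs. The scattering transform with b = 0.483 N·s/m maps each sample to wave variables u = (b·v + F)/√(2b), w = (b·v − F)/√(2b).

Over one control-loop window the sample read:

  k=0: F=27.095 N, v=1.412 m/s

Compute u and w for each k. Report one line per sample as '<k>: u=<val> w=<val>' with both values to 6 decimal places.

0: u=28.261598 w=-26.873809

k=0: b·v=0.483×1.412=0.681996; √(2b)=0.982853; u=(0.681996+27.095)/0.982853=28.261598, w=(0.681996−27.095)/0.982853=-26.873809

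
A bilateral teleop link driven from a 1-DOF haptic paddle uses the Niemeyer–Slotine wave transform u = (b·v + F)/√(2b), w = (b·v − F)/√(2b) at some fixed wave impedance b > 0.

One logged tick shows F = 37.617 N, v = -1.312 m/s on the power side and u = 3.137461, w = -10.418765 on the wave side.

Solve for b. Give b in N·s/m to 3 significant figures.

u + w = -7.281304;  u + w = √(2b)·v, so √(2b) = -7.281304/(-1.312) = 5.549774.
b = (√(2b))²/2 = 30.799996/2 = 15.399998.
(Check via u − w = 2F/√(2b): u − w = 13.556226, 2F/√(2b) = 13.556227.)

b = 15.4 N·s/m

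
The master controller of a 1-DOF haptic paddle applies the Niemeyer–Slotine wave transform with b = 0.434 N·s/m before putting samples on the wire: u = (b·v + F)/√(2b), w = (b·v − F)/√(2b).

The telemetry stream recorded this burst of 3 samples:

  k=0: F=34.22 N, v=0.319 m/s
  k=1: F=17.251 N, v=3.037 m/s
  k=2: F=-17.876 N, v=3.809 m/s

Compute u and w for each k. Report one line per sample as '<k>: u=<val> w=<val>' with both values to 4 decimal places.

k=0: b·v=0.434×0.319=0.1384; √(2b)=0.9317; u=(0.1384+34.22)/0.9317=36.8785, w=(0.1384−34.22)/0.9317=-36.5813
k=1: b·v=0.434×3.037=1.3181; √(2b)=0.9317; u=(1.3181+17.251)/0.9317=19.9310, w=(1.3181−17.251)/0.9317=-17.1016
k=2: b·v=0.434×3.809=1.6531; √(2b)=0.9317; u=(1.6531+(-17.876))/0.9317=-17.4128, w=(1.6531−(-17.876))/0.9317=20.9615

0: u=36.8785 w=-36.5813
1: u=19.9310 w=-17.1016
2: u=-17.4128 w=20.9615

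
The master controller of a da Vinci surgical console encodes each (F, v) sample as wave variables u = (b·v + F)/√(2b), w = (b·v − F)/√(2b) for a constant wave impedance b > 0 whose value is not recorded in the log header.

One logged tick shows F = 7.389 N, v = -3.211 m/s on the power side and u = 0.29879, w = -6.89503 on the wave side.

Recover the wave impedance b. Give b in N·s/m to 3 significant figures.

u + w = -6.59624;  u + w = √(2b)·v, so √(2b) = -6.59624/(-3.211) = 2.05426.
b = (√(2b))²/2 = 4.22000/2 = 2.11000.
(Check via u − w = 2F/√(2b): u − w = 7.19382, 2F/√(2b) = 7.19382.)

b = 2.11 N·s/m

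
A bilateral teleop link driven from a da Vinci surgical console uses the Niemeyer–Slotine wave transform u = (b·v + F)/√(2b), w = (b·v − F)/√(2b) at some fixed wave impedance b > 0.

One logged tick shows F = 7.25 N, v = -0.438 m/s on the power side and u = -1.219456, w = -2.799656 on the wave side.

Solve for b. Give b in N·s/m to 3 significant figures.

u + w = -4.019112;  u + w = √(2b)·v, so √(2b) = -4.019112/(-0.438) = 9.176055.
b = (√(2b))²/2 = 84.199982/2 = 42.099991.
(Check via u − w = 2F/√(2b): u − w = 1.580200, 2F/√(2b) = 1.580200.)

b = 42.1 N·s/m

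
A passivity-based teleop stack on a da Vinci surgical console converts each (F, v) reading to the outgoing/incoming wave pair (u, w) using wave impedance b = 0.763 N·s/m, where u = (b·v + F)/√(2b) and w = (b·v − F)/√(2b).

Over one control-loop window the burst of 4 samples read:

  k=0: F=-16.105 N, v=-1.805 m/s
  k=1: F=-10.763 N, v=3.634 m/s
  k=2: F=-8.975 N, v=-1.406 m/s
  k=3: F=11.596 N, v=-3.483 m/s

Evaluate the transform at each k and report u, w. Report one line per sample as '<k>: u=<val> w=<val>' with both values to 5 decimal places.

k=0: b·v=0.763×(-1.805)=-1.37722; √(2b)=1.23531; u=(-1.37722+(-16.105))/1.23531=-14.15204, w=(-1.37722−(-16.105))/1.23531=11.92230
k=1: b·v=0.763×3.634=2.77274; √(2b)=1.23531; u=(2.77274+(-10.763))/1.23531=-6.46820, w=(2.77274−(-10.763))/1.23531=10.95733
k=2: b·v=0.763×(-1.406)=-1.07278; √(2b)=1.23531; u=(-1.07278+(-8.975))/1.23531=-8.13379, w=(-1.07278−(-8.975))/1.23531=6.39694
k=3: b·v=0.763×(-3.483)=-2.65753; √(2b)=1.23531; u=(-2.65753+11.596)/1.23531=7.23579, w=(-2.65753−11.596)/1.23531=-11.53839

0: u=-14.15204 w=11.92230
1: u=-6.46820 w=10.95733
2: u=-8.13379 w=6.39694
3: u=7.23579 w=-11.53839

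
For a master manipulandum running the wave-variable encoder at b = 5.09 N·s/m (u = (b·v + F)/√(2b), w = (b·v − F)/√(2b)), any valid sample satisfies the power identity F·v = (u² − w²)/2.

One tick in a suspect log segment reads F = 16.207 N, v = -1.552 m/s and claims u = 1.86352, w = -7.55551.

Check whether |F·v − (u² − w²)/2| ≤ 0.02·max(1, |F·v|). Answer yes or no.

F·v = 16.207×(-1.552) = -25.15326 W.
(u² − w²)/2 = (3.47271 − 57.08573)/2 = -26.80651 W.
|Δ| = 1.65325;  2% of max(1, |F·v|) = 0.50307.

no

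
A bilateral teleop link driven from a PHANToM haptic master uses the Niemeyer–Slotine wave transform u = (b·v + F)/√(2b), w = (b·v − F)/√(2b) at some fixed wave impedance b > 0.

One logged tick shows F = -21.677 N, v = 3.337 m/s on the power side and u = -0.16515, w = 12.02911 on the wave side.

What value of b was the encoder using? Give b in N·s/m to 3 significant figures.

u + w = 11.86396;  u + w = √(2b)·v, so √(2b) = 11.86396/3.337 = 3.55528.
b = (√(2b))²/2 = 12.64000/2 = 6.32000.
(Check via u − w = 2F/√(2b): u − w = -12.19426, 2F/√(2b) = -12.19427.)

b = 6.32 N·s/m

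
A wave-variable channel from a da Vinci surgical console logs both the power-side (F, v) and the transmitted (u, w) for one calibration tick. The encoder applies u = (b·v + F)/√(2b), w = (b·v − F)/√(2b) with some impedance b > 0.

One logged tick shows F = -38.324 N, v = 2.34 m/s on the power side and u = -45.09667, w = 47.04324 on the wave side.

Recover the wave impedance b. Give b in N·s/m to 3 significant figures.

b = 0.346 N·s/m

u + w = 1.9466;  u + w = √(2b)·v, so √(2b) = 1.9466/2.34 = 0.8319.
b = (√(2b))²/2 = 0.6920/2 = 0.3460.
(Check via u − w = 2F/√(2b): u − w = -92.1399, 2F/√(2b) = -92.1397.)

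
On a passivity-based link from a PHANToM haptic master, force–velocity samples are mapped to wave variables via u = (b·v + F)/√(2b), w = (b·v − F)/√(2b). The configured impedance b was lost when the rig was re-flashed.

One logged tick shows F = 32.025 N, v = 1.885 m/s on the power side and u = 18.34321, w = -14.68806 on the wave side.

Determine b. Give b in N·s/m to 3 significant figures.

u + w = 3.6551;  u + w = √(2b)·v, so √(2b) = 3.6551/1.885 = 1.9391.
b = (√(2b))²/2 = 3.7600/2 = 1.8800.
(Check via u − w = 2F/√(2b): u − w = 33.0313, 2F/√(2b) = 33.0313.)

b = 1.88 N·s/m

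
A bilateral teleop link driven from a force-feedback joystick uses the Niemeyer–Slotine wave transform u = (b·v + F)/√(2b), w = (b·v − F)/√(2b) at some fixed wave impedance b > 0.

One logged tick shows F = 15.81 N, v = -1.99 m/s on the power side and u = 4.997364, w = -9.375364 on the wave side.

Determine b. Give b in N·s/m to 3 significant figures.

b = 2.42 N·s/m

u + w = -4.378000;  u + w = √(2b)·v, so √(2b) = -4.378000/(-1.99) = 2.200000.
b = (√(2b))²/2 = 4.840000/2 = 2.420000.
(Check via u − w = 2F/√(2b): u − w = 14.372728, 2F/√(2b) = 14.372727.)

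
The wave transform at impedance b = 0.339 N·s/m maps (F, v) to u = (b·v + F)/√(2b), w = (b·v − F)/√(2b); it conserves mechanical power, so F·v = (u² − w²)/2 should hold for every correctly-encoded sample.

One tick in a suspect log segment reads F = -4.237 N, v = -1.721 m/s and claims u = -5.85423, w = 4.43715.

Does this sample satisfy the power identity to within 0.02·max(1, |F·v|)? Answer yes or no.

yes

F·v = (-4.237)×(-1.721) = 7.2919 W.
(u² − w²)/2 = (34.2720 − 19.6883)/2 = 7.2919 W.
|Δ| = 0.0000;  2% of max(1, |F·v|) = 0.1458.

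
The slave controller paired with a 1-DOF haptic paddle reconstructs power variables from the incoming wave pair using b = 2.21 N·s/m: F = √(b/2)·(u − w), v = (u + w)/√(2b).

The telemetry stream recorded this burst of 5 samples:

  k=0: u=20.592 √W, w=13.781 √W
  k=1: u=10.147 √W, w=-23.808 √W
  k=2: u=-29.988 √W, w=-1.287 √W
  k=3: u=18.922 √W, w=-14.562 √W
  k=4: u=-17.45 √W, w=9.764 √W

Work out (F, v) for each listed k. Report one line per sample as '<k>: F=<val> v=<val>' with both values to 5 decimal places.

0: F=7.15965 v=16.34957
1: F=35.69315 v=-6.49788
2: F=-30.17020 v=-14.87600
3: F=35.19804 v=2.07384
4: F=-28.60708 v=-3.65586

k=0: u−w=6.81100, u+w=34.37300; √(b/2)=1.05119, √(2b)=2.10238; F=1.05119×6.811=7.15965, v=34.37300/2.10238=16.34957
k=1: u−w=33.95500, u+w=-13.66100; √(b/2)=1.05119, √(2b)=2.10238; F=1.05119×33.955=35.69315, v=-13.66100/2.10238=-6.49788
k=2: u−w=-28.70100, u+w=-31.27500; √(b/2)=1.05119, √(2b)=2.10238; F=1.05119×(-28.701)=-30.17020, v=-31.27500/2.10238=-14.87600
k=3: u−w=33.48400, u+w=4.36000; √(b/2)=1.05119, √(2b)=2.10238; F=1.05119×33.484=35.19804, v=4.36000/2.10238=2.07384
k=4: u−w=-27.21400, u+w=-7.68600; √(b/2)=1.05119, √(2b)=2.10238; F=1.05119×(-27.214)=-28.60708, v=-7.68600/2.10238=-3.65586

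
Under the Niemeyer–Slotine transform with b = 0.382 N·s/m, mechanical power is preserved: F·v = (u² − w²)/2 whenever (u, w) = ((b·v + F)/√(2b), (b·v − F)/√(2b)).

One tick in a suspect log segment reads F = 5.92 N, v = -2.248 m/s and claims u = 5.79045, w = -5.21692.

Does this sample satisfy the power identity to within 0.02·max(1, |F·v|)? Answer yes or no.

F·v = 5.92×(-2.248) = -13.30816 W.
(u² − w²)/2 = (33.52931 − 27.21625)/2 = 3.15653 W.
|Δ| = 16.46469;  2% of max(1, |F·v|) = 0.26616.

no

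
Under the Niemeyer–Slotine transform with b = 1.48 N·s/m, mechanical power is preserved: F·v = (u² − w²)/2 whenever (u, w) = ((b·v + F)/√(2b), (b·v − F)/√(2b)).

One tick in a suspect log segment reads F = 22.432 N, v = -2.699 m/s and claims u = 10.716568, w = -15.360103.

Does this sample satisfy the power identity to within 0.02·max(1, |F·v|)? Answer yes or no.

yes

F·v = 22.432×(-2.699) = -60.543968 W.
(u² − w²)/2 = (114.844830 − 235.932764)/2 = -60.543967 W.
|Δ| = 0.000001;  2% of max(1, |F·v|) = 1.210879.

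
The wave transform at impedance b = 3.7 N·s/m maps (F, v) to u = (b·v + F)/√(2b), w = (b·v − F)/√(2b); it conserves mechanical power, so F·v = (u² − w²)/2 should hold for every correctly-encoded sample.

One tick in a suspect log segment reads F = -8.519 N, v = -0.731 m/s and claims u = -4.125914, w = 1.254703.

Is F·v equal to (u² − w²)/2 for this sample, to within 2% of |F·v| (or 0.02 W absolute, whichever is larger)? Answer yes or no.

F·v = (-8.519)×(-0.731) = 6.227389 W.
(u² − w²)/2 = (17.023166 − 1.574280)/2 = 7.724443 W.
|Δ| = 1.497054;  2% of max(1, |F·v|) = 0.124548.

no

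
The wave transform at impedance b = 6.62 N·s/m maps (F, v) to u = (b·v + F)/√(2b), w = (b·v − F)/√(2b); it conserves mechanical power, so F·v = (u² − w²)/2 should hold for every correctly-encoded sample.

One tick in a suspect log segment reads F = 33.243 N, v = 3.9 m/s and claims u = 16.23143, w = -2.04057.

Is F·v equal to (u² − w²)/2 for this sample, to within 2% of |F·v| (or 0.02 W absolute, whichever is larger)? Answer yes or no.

yes

F·v = 33.243×3.9 = 129.6477 W.
(u² − w²)/2 = (263.4593 − 4.1639)/2 = 129.6477 W.
|Δ| = 0.0000;  2% of max(1, |F·v|) = 2.5930.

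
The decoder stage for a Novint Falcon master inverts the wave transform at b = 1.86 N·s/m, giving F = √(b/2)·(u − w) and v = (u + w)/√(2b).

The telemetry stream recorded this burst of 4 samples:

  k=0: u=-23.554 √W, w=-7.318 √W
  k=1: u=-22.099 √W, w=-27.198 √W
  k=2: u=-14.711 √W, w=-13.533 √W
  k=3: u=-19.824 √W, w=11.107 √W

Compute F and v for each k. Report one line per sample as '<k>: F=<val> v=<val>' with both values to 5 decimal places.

0: F=-15.65743 v=-16.00639
1: F=4.91730 v=-25.55930
2: F=-1.13602 v=-14.64383
3: F=-29.82878 v=-4.51955

k=0: u−w=-16.23600, u+w=-30.87200; √(b/2)=0.96437, √(2b)=1.92873; F=0.96437×(-16.236)=-15.65743, v=-30.87200/1.92873=-16.00639
k=1: u−w=5.09900, u+w=-49.29700; √(b/2)=0.96437, √(2b)=1.92873; F=0.96437×5.099=4.91730, v=-49.29700/1.92873=-25.55930
k=2: u−w=-1.17800, u+w=-28.24400; √(b/2)=0.96437, √(2b)=1.92873; F=0.96437×(-1.178)=-1.13602, v=-28.24400/1.92873=-14.64383
k=3: u−w=-30.93100, u+w=-8.71700; √(b/2)=0.96437, √(2b)=1.92873; F=0.96437×(-30.931)=-29.82878, v=-8.71700/1.92873=-4.51955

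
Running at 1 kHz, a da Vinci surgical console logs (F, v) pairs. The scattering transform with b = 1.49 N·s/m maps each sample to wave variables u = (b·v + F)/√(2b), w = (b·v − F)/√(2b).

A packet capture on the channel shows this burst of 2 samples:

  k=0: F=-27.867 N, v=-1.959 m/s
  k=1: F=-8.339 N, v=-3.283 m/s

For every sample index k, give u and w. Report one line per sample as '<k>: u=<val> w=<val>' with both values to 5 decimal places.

k=0: b·v=1.49×(-1.959)=-2.91891; √(2b)=1.72627; u=(-2.91891+(-27.867))/1.72627=-17.83380, w=(-2.91891−(-27.867))/1.72627=14.45204
k=1: b·v=1.49×(-3.283)=-4.89167; √(2b)=1.72627; u=(-4.89167+(-8.339))/1.72627=-7.66432, w=(-4.89167−(-8.339))/1.72627=1.99698

0: u=-17.83380 w=14.45204
1: u=-7.66432 w=1.99698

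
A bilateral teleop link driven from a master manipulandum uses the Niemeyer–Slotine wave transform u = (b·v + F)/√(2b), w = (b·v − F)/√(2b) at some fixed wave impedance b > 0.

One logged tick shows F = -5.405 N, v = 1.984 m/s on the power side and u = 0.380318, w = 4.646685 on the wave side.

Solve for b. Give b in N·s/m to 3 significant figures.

b = 3.21 N·s/m

u + w = 5.027003;  u + w = √(2b)·v, so √(2b) = 5.027003/1.984 = 2.533772.
b = (√(2b))²/2 = 6.419999/2 = 3.209999.
(Check via u − w = 2F/√(2b): u − w = -4.266367, 2F/√(2b) = -4.266367.)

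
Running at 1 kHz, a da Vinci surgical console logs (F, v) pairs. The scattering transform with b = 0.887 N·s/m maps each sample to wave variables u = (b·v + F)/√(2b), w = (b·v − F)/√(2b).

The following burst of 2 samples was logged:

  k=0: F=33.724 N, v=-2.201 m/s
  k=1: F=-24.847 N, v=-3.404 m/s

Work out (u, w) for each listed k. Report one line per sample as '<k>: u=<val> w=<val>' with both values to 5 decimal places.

k=0: b·v=0.887×(-2.201)=-1.95229; √(2b)=1.33192; u=(-1.95229+33.724)/1.33192=23.85414, w=(-1.95229−33.724)/1.33192=-26.78569
k=1: b·v=0.887×(-3.404)=-3.01935; √(2b)=1.33192; u=(-3.01935+(-24.847))/1.33192=-20.92200, w=(-3.01935−(-24.847))/1.33192=16.38816

0: u=23.85414 w=-26.78569
1: u=-20.92200 w=16.38816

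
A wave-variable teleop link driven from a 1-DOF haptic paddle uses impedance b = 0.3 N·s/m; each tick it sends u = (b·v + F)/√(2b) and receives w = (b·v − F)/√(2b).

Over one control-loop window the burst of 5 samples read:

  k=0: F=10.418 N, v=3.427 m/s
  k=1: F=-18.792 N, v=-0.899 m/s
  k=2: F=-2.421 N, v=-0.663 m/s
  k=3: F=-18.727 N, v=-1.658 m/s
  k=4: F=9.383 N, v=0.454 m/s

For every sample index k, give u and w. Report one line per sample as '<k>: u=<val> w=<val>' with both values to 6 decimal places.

k=0: b·v=0.3×3.427=1.028100; √(2b)=0.774597; u=(1.028100+10.418)/0.774597=14.776852, w=(1.028100−10.418)/0.774597=-12.122309
k=1: b·v=0.3×(-0.899)=-0.269700; √(2b)=0.774597; u=(-0.269700+(-18.792))/0.774597=-24.608549, w=(-0.269700−(-18.792))/0.774597=23.912186
k=2: b·v=0.3×(-0.663)=-0.198900; √(2b)=0.774597; u=(-0.198900+(-2.421))/0.774597=-3.382276, w=(-0.198900−(-2.421))/0.774597=2.868719
k=3: b·v=0.3×(-1.658)=-0.497400; √(2b)=0.774597; u=(-0.497400+(-18.727))/0.774597=-24.818594, w=(-0.497400−(-18.727))/0.774597=23.534312
k=4: b·v=0.3×0.454=0.136200; √(2b)=0.774597; u=(0.136200+9.383)/0.774597=12.289234, w=(0.136200−9.383)/0.774597=-11.937567

0: u=14.776852 w=-12.122309
1: u=-24.608549 w=23.912186
2: u=-3.382276 w=2.868719
3: u=-24.818594 w=23.534312
4: u=12.289234 w=-11.937567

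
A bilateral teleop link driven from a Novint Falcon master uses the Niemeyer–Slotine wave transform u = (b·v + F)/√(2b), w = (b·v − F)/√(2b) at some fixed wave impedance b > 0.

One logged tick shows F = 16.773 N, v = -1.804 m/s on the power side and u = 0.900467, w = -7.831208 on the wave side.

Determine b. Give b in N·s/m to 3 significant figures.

u + w = -6.930741;  u + w = √(2b)·v, so √(2b) = -6.930741/(-1.804) = 3.841874.
b = (√(2b))²/2 = 14.759997/2 = 7.379999.
(Check via u − w = 2F/√(2b): u − w = 8.731675, 2F/√(2b) = 8.731676.)

b = 7.38 N·s/m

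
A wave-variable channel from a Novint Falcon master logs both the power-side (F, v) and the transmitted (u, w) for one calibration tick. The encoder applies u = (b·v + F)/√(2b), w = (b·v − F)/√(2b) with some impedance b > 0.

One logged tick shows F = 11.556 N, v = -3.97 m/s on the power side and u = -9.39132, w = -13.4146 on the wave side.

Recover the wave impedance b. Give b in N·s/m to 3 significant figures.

b = 16.5 N·s/m

u + w = -22.8059;  u + w = √(2b)·v, so √(2b) = -22.8059/(-3.97) = 5.7446.
b = (√(2b))²/2 = 33.0000/2 = 16.5000.
(Check via u − w = 2F/√(2b): u − w = 4.0233, 2F/√(2b) = 4.0233.)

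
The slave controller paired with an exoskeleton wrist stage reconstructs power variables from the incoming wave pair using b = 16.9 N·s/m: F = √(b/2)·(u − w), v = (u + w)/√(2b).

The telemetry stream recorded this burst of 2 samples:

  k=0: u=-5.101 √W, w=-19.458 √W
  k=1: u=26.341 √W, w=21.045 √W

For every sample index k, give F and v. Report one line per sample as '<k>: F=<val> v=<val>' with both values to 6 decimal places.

0: F=41.734196 v=-4.224276
1: F=15.394881 v=8.150640

k=0: u−w=14.357000, u+w=-24.559000; √(b/2)=2.906888, √(2b)=5.813777; F=2.906888×14.357=41.734196, v=-24.559000/5.813777=-4.224276
k=1: u−w=5.296000, u+w=47.386000; √(b/2)=2.906888, √(2b)=5.813777; F=2.906888×5.296=15.394881, v=47.386000/5.813777=8.150640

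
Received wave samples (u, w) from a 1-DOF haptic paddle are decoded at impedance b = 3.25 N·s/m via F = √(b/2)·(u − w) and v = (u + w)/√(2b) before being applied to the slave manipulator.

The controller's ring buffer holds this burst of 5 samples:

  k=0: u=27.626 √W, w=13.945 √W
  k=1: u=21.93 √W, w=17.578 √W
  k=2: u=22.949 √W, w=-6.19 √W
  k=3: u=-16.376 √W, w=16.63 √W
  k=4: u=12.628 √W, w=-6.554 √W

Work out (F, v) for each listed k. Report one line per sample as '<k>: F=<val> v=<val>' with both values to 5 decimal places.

k=0: u−w=13.68100, u+w=41.57100; √(b/2)=1.27475, √(2b)=2.54951; F=1.27475×13.681=17.43992, v=41.57100/2.54951=16.30549
k=1: u−w=4.35200, u+w=39.50800; √(b/2)=1.27475, √(2b)=2.54951; F=1.27475×4.352=5.54773, v=39.50800/2.54951=15.49631
k=2: u−w=29.13900, u+w=16.75900; √(b/2)=1.27475, √(2b)=2.54951; F=1.27475×29.139=37.14508, v=16.75900/2.54951=6.57342
k=3: u−w=-33.00600, u+w=0.25400; √(b/2)=1.27475, √(2b)=2.54951; F=1.27475×(-33.006)=-42.07456, v=0.25400/2.54951=0.09963
k=4: u−w=19.18200, u+w=6.07400; √(b/2)=1.27475, √(2b)=2.54951; F=1.27475×19.182=24.45235, v=6.07400/2.54951=2.38242

0: F=17.43992 v=16.30549
1: F=5.54773 v=15.49631
2: F=37.14508 v=6.57342
3: F=-42.07456 v=0.09963
4: F=24.45235 v=2.38242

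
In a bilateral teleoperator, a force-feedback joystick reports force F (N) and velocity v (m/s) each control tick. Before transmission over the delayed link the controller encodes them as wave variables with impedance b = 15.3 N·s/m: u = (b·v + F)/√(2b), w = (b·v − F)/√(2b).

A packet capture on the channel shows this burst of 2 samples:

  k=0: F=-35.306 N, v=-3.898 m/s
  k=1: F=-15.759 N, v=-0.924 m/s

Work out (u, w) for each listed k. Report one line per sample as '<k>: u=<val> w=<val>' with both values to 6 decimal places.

0: u=-17.163791 w=-4.398880
1: u=-5.404497 w=0.293182

k=0: b·v=15.3×(-3.898)=-59.639400; √(2b)=5.531727; u=(-59.639400+(-35.306))/5.531727=-17.163791, w=(-59.639400−(-35.306))/5.531727=-4.398880
k=1: b·v=15.3×(-0.924)=-14.137200; √(2b)=5.531727; u=(-14.137200+(-15.759))/5.531727=-5.404497, w=(-14.137200−(-15.759))/5.531727=0.293182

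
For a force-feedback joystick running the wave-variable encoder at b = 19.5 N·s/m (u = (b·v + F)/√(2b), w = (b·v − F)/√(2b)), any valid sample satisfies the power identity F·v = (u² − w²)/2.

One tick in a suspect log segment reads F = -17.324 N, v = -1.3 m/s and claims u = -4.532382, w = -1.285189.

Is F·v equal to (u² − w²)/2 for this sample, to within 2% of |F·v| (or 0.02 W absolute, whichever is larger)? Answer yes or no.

no

F·v = (-17.324)×(-1.3) = 22.521200 W.
(u² − w²)/2 = (20.542487 − 1.651711)/2 = 9.445388 W.
|Δ| = 13.075812;  2% of max(1, |F·v|) = 0.450424.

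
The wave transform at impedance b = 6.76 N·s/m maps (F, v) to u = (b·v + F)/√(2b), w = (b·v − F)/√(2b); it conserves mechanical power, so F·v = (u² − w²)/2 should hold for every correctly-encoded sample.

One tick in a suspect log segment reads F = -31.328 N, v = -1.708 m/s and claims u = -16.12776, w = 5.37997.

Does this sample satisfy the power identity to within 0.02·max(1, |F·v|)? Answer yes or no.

no

F·v = (-31.328)×(-1.708) = 53.5082 W.
(u² − w²)/2 = (260.1046 − 28.9441)/2 = 115.5803 W.
|Δ| = 62.0721;  2% of max(1, |F·v|) = 1.0702.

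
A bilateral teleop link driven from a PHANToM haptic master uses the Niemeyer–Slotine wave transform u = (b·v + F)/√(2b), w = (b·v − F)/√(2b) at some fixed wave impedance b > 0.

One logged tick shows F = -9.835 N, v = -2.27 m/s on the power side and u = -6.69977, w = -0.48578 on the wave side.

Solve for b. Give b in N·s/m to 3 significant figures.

b = 5.01 N·s/m

u + w = -7.1856;  u + w = √(2b)·v, so √(2b) = -7.1856/(-2.27) = 3.1654.
b = (√(2b))²/2 = 10.0200/2 = 5.0100.
(Check via u − w = 2F/√(2b): u − w = -6.2140, 2F/√(2b) = -6.2140.)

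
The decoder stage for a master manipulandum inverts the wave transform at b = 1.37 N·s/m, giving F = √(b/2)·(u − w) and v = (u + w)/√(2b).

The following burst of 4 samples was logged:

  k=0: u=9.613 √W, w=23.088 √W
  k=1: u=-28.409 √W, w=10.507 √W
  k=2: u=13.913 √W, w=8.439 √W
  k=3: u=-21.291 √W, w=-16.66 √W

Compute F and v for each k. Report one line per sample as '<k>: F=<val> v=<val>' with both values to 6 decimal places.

0: F=-11.152547 v=19.755397
1: F=-32.208721 v=-10.814994
2: F=4.530541 v=13.503337
3: F=-3.832834 v=-22.927038

k=0: u−w=-13.475000, u+w=32.701000; √(b/2)=0.827647, √(2b)=1.655295; F=0.827647×(-13.475)=-11.152547, v=32.701000/1.655295=19.755397
k=1: u−w=-38.916000, u+w=-17.902000; √(b/2)=0.827647, √(2b)=1.655295; F=0.827647×(-38.916)=-32.208721, v=-17.902000/1.655295=-10.814994
k=2: u−w=5.474000, u+w=22.352000; √(b/2)=0.827647, √(2b)=1.655295; F=0.827647×5.474=4.530541, v=22.352000/1.655295=13.503337
k=3: u−w=-4.631000, u+w=-37.951000; √(b/2)=0.827647, √(2b)=1.655295; F=0.827647×(-4.631)=-3.832834, v=-37.951000/1.655295=-22.927038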